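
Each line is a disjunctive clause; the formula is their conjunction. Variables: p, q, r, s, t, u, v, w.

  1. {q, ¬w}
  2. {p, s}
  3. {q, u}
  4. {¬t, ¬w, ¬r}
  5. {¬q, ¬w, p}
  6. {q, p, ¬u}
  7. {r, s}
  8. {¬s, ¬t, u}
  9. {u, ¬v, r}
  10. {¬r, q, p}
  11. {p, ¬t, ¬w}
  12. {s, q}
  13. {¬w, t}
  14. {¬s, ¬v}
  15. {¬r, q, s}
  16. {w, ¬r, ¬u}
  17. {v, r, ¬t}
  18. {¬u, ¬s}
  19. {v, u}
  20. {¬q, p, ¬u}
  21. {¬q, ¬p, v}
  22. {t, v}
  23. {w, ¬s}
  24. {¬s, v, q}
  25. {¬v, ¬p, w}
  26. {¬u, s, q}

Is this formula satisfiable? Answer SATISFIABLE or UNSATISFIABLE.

q = True:
  v = True:
    propagation gives s=False, p=True, r=True, w=True; an empty clause results — contradiction.
  v = False:
    propagation gives u=True, s=False, p=True; an empty clause results — contradiction.
q = False:
  propagation gives w=False, u=True, p=True, s=True; an empty clause results — contradiction.
Every branch closes, so no satisfying assignment exists.

UNSATISFIABLE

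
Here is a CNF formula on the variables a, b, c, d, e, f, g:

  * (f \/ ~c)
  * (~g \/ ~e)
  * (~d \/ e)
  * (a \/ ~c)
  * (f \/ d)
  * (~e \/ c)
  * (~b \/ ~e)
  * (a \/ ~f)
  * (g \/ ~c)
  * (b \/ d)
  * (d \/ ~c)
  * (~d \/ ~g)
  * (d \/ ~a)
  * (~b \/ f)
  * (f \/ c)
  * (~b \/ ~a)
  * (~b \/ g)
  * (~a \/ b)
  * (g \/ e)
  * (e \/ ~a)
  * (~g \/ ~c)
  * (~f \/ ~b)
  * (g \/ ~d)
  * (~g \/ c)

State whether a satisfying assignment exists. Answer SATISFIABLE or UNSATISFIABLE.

c = True:
  propagation gives f=True, a=True, g=True; an empty clause results — contradiction.
c = False:
  propagation gives e=False, d=False, f=True, a=True; an empty clause results — contradiction.
Every branch closes, so no satisfying assignment exists.

UNSATISFIABLE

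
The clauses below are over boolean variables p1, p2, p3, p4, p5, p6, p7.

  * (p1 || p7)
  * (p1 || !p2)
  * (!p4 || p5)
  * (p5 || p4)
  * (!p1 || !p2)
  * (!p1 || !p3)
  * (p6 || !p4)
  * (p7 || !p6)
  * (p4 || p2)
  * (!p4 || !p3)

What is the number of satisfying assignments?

2

Satisfying assignments:
  p1=0 p2=0 p3=0 p4=1 p5=1 p6=1 p7=1
  p1=1 p2=0 p3=0 p4=1 p5=1 p6=1 p7=1
That's 2 in total.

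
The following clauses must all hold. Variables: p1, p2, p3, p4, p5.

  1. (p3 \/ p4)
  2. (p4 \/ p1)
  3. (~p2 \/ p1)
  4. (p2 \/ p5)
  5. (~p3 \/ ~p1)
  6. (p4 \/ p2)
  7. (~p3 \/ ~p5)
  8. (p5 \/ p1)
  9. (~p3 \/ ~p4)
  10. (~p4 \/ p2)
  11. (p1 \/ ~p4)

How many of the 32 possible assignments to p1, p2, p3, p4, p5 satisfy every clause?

The models are:
  p1=T p2=T p3=F p4=T p5=F
  p1=T p2=T p3=F p4=T p5=T
That's 2 in total.

2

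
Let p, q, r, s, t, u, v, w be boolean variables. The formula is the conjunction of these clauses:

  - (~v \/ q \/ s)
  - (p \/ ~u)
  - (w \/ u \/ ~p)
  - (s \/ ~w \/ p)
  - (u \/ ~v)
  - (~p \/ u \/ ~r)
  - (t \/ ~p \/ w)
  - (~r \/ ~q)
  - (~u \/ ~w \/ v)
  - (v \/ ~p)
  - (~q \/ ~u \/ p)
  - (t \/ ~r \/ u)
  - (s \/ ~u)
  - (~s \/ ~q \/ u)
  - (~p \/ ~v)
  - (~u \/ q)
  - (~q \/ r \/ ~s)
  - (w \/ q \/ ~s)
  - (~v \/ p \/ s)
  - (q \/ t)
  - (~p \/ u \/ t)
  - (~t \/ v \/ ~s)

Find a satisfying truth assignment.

Branch on p: take p = False.
  then u is forced to False.
  then v is forced to False.
Set q = False and propagate.
  then t is forced to True.
  then s is forced to False.
  then w is forced to False.
r is now unconstrained; take r = True.

p=F, q=F, r=T, s=F, t=T, u=F, v=F, w=F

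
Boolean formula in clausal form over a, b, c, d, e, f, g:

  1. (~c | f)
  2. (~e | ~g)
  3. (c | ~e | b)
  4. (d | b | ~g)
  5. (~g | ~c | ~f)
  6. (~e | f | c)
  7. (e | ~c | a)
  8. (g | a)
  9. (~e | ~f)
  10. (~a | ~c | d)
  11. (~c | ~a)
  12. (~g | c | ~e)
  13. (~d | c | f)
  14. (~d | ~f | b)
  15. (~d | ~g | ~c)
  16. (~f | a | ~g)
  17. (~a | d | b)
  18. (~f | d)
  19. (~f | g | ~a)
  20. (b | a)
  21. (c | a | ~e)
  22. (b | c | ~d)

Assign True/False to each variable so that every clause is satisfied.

a = T, b = T, c = F, d = T, e = F, f = T, g = T

Check each clause:
  1. (~c | f) — ~c is true.
  2. (~e | ~g) — ~e is true.
  3. (~e | c | b) — b is true.
  4. (b | d | ~g) — b is true.
  5. (~c | ~f | ~g) — ~c is true.
  6. (f | c | ~e) — f is true.
  7. (a | ~c | e) — a is true.
  8. (g | a) — a is true.
  9. (~f | ~e) — ~e is true.
  10. (~c | ~a | d) — d is true.
  11. (~a | ~c) — ~c is true.
  12. (~e | c | ~g) — ~e is true.
  13. (f | c | ~d) — f is true.
  14. (~f | b | ~d) — b is true.
  15. (~g | ~c | ~d) — ~c is true.
  16. (a | ~g | ~f) — a is true.
  17. (~a | b | d) — b is true.
  18. (~f | d) — d is true.
  19. (~a | g | ~f) — g is true.
  20. (a | b) — a is true.
  21. (c | a | ~e) — a is true.
  22. (b | ~d | c) — b is true.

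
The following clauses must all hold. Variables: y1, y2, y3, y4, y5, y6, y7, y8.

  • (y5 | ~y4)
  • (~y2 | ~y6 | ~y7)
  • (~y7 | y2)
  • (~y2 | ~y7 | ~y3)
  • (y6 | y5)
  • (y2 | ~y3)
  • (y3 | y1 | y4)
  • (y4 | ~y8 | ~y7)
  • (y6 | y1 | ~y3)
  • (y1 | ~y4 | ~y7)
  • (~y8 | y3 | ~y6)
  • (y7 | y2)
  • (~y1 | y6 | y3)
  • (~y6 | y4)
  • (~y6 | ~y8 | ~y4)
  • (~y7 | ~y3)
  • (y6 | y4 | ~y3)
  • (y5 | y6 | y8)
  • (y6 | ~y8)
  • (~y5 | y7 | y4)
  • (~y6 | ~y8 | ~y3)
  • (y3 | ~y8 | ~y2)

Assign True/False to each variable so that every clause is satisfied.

y1=1, y2=1, y3=1, y4=1, y5=1, y6=1, y7=0, y8=0

Check each clause:
  1. (y5 | ~y4) — y5 is true.
  2. (~y7 | ~y6 | ~y2) — ~y7 is true.
  3. (y2 | ~y7) — ~y7 is true.
  4. (~y3 | ~y2 | ~y7) — ~y7 is true.
  5. (y5 | y6) — y5 is true.
  6. (~y3 | y2) — y2 is true.
  7. (y1 | y3 | y4) — y1 is true.
  8. (~y7 | ~y8 | y4) — ~y8 is true.
  9. (y6 | y1 | ~y3) — y1 is true.
  10. (~y7 | y1 | ~y4) — y1 is true.
  11. (~y8 | ~y6 | y3) — ~y8 is true.
  12. (y7 | y2) — y2 is true.
  13. (y6 | y3 | ~y1) — y3 is true.
  14. (~y6 | y4) — y4 is true.
  15. (~y4 | ~y8 | ~y6) — ~y8 is true.
  16. (~y3 | ~y7) — ~y7 is true.
  17. (~y3 | y6 | y4) — y4 is true.
  18. (y6 | y8 | y5) — y5 is true.
  19. (~y8 | y6) — ~y8 is true.
  20. (~y5 | y4 | y7) — y4 is true.
  21. (~y6 | ~y3 | ~y8) — ~y8 is true.
  22. (~y2 | y3 | ~y8) — ~y8 is true.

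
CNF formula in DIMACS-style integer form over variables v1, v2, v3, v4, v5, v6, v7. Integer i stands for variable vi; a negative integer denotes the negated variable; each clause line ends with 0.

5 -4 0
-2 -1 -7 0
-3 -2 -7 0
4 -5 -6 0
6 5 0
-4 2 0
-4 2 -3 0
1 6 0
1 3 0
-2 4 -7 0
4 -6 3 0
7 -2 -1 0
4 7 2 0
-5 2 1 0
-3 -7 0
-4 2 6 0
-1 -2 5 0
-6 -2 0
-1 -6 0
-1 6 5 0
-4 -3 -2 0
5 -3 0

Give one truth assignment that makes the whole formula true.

v1=T  v2=F  v3=F  v4=F  v5=T  v6=F  v7=T

Try v1 = True.
  then v6 is forced to False.
  then v5 is forced to True.
Set v2 = False and propagate.
  then v4 is forced to False.
  then v7 is forced to True.
  then v3 is forced to False.
Every clause has at least one true literal under this assignment.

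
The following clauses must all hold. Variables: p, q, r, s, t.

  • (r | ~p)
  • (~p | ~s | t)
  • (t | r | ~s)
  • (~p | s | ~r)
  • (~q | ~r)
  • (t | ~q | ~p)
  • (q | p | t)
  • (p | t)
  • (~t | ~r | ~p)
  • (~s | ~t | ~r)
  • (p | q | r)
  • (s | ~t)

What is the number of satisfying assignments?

1

The models are:
  p=F q=T r=F s=T t=T
Count: 1.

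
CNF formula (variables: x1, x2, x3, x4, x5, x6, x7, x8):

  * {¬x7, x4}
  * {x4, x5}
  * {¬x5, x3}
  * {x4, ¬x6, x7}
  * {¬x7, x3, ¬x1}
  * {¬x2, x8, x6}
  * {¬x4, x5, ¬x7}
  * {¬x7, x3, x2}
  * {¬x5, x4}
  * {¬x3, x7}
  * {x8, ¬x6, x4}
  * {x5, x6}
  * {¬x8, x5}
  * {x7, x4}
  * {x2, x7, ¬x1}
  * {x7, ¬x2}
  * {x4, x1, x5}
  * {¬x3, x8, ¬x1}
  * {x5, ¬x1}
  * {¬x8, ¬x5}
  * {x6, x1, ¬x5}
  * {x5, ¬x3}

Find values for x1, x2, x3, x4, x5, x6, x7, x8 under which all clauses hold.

x1=0, x2=0, x3=1, x4=1, x5=1, x6=1, x7=1, x8=0

Try x1 = False.
The remaining clauses are satisfied by x2 = False, x3 = True, x4 = True, x5 = True, x6 = True, x7 = True, x8 = False.
Every clause has at least one true literal under this assignment.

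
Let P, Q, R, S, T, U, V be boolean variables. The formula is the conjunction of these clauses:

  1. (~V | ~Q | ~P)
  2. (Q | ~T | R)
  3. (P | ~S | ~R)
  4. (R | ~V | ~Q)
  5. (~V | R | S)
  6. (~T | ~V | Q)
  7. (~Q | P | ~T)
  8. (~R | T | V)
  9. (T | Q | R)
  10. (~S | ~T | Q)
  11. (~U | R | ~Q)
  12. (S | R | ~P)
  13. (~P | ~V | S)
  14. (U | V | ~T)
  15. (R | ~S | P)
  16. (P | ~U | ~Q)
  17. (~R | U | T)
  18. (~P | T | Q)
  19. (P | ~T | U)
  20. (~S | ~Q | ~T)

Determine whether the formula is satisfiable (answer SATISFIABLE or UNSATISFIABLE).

Branch on P: take P = False.
Set Q = False and propagate.
Try R = True.
  then S is forced to False.
For the remaining variables, T = False, U = True, V = True works.
Every clause has at least one true literal under this assignment.
So P=F, Q=F, R=T, S=F, T=F, U=T, V=T is a satisfying assignment.

SATISFIABLE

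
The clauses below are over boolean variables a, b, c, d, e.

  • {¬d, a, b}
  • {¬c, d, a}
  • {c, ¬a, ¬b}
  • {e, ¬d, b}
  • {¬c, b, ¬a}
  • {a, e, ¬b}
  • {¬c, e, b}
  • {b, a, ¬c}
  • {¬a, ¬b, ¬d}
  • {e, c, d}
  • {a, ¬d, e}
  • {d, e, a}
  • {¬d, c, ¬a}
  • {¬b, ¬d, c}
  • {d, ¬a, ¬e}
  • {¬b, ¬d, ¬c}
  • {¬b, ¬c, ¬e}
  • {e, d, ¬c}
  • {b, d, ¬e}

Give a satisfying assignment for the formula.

Try a = False.
The remaining clauses are satisfied by b = True, c = False, d = False, e = True.
Every clause has at least one true literal under this assignment.
Check each clause:
  1. {¬d, b, a} — b is true.
  2. {d, ¬c, a} — ¬c is true.
  3. {¬a, c, ¬b} — ¬a is true.
  4. {b, e, ¬d} — b is true.
  5. {b, ¬c, ¬a} — b is true.
  6. {e, ¬b, a} — e is true.
  7. {b, ¬c, e} — e is true.
  8. {a, b, ¬c} — b is true.
  9. {¬a, ¬d, ¬b} — ¬d is true.
  10. {c, e, d} — e is true.
  11. {e, ¬d, a} — ¬d is true.
  12. {e, a, d} — e is true.
  13. {¬a, ¬d, c} — ¬d is true.
  14. {¬b, ¬d, c} — ¬d is true.
  15. {¬a, d, ¬e} — ¬a is true.
  16. {¬b, ¬c, ¬d} — ¬d is true.
  17. {¬c, ¬b, ¬e} — ¬c is true.
  18. {d, ¬c, e} — e is true.
  19. {b, d, ¬e} — b is true.

a=False  b=True  c=False  d=False  e=True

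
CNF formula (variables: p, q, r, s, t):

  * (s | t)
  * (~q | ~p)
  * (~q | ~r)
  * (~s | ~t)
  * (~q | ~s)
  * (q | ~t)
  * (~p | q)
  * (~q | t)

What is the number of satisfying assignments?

3

The models are:
  p=0 q=0 r=0 s=1 t=0
  p=0 q=0 r=1 s=1 t=0
  p=0 q=1 r=0 s=0 t=1
Count: 3.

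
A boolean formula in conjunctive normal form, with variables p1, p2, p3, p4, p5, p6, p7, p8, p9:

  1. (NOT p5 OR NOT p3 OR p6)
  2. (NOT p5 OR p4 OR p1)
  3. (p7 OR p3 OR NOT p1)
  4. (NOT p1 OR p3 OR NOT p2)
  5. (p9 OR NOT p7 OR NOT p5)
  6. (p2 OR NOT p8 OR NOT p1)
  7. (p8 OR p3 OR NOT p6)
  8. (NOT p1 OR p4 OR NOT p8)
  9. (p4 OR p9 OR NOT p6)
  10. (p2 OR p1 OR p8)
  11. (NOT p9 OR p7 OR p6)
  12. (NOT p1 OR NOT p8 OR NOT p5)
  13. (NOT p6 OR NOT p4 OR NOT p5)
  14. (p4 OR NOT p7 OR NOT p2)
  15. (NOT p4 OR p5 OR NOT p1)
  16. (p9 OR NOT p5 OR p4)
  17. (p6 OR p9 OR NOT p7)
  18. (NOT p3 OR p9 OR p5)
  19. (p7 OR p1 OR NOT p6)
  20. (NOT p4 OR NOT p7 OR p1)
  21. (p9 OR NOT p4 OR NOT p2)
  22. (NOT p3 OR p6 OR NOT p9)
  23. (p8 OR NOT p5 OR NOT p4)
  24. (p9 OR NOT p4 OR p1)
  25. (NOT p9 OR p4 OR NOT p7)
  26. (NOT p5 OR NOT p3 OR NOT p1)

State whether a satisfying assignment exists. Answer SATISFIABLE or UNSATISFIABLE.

SATISFIABLE

Branch on p1: take p1 = False.
Branch on p2: take p2 = True.
For the remaining variables, p3 = False, p4 = False, p5 = False, p6 = False, p7 = False, p8 = True, p9 = False works.
Every clause has at least one true literal under this assignment.
So p1=False, p2=True, p3=False, p4=False, p5=False, p6=False, p7=False, p8=True, p9=False is a satisfying assignment.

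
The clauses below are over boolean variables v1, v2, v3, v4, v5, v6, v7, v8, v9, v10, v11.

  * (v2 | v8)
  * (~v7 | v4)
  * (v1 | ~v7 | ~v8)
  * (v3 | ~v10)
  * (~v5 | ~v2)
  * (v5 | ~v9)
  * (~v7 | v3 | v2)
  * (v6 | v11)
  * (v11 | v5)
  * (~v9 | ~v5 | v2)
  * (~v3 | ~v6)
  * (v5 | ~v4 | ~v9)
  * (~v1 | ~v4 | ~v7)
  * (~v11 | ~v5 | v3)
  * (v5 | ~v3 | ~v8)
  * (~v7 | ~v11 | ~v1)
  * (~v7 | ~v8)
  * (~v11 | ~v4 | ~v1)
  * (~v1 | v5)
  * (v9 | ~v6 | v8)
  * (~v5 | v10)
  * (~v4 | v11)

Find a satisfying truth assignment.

v1=True, v2=False, v3=True, v4=False, v5=True, v6=False, v7=False, v8=True, v9=False, v10=True, v11=True

Pure literal: v7 appears only negated; assign v7 = False.
Set v1 = True and propagate.
  then v5 is forced to True.
  then v2 is forced to False.
  then v8 is forced to True.
  then v9 is forced to False.
  then v10 is forced to True.
  then v3 is forced to True.
  then v6 is forced to False.
  then v11 is forced to True.
  then v4 is forced to False.
Every clause has at least one true literal under this assignment.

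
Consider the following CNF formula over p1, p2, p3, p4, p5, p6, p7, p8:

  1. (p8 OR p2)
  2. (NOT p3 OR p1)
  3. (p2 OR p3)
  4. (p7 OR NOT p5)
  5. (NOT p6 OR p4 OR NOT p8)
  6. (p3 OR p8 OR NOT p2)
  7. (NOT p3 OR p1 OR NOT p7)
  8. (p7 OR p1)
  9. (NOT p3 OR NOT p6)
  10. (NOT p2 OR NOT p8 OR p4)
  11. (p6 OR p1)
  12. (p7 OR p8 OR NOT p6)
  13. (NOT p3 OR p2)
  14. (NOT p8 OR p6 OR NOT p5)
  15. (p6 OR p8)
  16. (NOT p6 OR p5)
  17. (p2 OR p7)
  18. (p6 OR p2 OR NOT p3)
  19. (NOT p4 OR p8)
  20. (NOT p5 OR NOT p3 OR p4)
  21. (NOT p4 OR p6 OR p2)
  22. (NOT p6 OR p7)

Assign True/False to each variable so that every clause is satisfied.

p1 occurs only positively in the remaining clauses — set p1 = True.
Try p2 = True.
Try p3 = False.
  then p8 is forced to True.
  then p4 is forced to True.
Try p5 = False.
  then p6 is forced to False.
p7 is now unconstrained; take p7 = True.
Every clause has at least one true literal under this assignment.
Check each clause:
  1. (p2 OR p8) — p8 is true.
  2. (NOT p3 OR p1) — p1 is true.
  3. (p2 OR p3) — p2 is true.
  4. (NOT p5 OR p7) — NOT p5 is true.
  5. (p4 OR NOT p8 OR NOT p6) — NOT p6 is true.
  6. (p3 OR NOT p2 OR p8) — p8 is true.
  7. (NOT p3 OR p1 OR NOT p7) — NOT p3 is true.
  8. (p1 OR p7) — p1 is true.
  9. (NOT p6 OR NOT p3) — NOT p6 is true.
  10. (NOT p2 OR p4 OR NOT p8) — p4 is true.
  11. (p1 OR p6) — p1 is true.
  12. (p7 OR p8 OR NOT p6) — p8 is true.
  13. (p2 OR NOT p3) — p2 is true.
  14. (p6 OR NOT p5 OR NOT p8) — NOT p5 is true.
  15. (p8 OR p6) — p8 is true.
  16. (p5 OR NOT p6) — NOT p6 is true.
  17. (p7 OR p2) — p2 is true.
  18. (NOT p3 OR p2 OR p6) — p2 is true.
  19. (NOT p4 OR p8) — p8 is true.
  20. (p4 OR NOT p5 OR NOT p3) — NOT p5 is true.
  21. (p6 OR NOT p4 OR p2) — p2 is true.
  22. (p7 OR NOT p6) — NOT p6 is true.

p1 = 1, p2 = 1, p3 = 0, p4 = 1, p5 = 0, p6 = 0, p7 = 1, p8 = 1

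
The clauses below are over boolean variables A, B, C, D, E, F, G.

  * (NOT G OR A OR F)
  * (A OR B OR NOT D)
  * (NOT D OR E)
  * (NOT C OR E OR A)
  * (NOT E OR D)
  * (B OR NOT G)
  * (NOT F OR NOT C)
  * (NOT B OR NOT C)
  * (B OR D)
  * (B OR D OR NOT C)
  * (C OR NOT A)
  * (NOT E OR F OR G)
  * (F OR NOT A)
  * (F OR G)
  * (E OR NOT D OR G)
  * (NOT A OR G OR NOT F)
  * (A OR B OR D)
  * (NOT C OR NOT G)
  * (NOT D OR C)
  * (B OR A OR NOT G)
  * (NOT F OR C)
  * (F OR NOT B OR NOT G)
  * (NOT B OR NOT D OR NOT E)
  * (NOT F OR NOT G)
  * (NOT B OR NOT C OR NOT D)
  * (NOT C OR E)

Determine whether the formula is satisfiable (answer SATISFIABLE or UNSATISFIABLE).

UNSATISFIABLE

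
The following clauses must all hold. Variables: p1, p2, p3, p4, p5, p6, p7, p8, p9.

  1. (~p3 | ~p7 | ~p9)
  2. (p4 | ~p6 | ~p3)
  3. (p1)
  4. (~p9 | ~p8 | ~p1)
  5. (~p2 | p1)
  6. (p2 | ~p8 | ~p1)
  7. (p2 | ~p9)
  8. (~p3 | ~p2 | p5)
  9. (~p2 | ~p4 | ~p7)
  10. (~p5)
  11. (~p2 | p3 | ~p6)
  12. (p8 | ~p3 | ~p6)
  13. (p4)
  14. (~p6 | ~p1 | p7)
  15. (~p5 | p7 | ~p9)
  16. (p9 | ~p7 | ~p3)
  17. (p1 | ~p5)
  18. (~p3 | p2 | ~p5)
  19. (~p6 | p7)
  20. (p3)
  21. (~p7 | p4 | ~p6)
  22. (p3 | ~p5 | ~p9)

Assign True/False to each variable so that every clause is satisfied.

p1 = T, p2 = F, p3 = T, p4 = T, p5 = F, p6 = F, p7 = F, p8 = F, p9 = F

(p1) is a unit clause, so p1 = True.
(~p5) is a unit clause, so p5 = False.
(p4) is a unit clause, so p4 = True.
(p3) is a unit clause, so p3 = True.
Unit propagation: (~p2) forces p2 = False.
(~p8) is a unit clause, so p8 = False.
Unit propagation: (~p9) forces p9 = False.
Unit propagation: (~p6) forces p6 = False.
Unit propagation: (~p7) forces p7 = False.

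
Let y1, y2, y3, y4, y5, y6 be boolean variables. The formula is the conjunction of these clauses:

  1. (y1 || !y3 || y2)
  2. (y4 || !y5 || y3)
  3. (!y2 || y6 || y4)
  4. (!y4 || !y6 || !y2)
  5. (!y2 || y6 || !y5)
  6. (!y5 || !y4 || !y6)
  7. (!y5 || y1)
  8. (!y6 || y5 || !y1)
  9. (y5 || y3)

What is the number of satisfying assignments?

10

Case analysis on y5 and y6:
  y5=T, y6=T: remaining (y1,y2,y3,y4) ∈ {(T,F,T,F); (T,T,T,F)} — 2.
  y5=T, y6=F: remaining (y1,y2,y3,y4) ∈ {(T,F,F,T); (T,F,T,F); (T,F,T,T)} — 3.
  y5=F, y6=T: remaining (y1,y2,y3,y4) ∈ {(F,T,T,F)} — 1.
  y5=F, y6=F: remaining (y1,y2,y3,y4) ∈ {(F,T,T,T); (T,F,T,F); (T,F,T,T); (T,T,T,T)} — 4.
Total: 2 + 3 + 1 + 4 = 10.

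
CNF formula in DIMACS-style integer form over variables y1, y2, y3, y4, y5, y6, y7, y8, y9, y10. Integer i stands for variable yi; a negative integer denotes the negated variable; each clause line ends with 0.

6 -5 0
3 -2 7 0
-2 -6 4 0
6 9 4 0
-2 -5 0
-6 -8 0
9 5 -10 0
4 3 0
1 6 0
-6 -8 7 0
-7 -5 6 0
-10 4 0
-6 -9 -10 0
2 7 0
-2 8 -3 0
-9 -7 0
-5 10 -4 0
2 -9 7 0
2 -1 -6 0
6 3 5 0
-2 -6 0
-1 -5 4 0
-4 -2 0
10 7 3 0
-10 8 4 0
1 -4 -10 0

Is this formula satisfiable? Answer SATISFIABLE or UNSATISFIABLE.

SATISFIABLE

Try y1 = False.
  then y6 is forced to True.
  then y8 is forced to False.
  then y2 is forced to False.
  then y7 is forced to True.
  then y9 is forced to False.
Try y3 = True.
Branch on y4: take y4 = False.
  then y10 is forced to False.
y5 is now unconstrained; take y5 = True.
Every clause has at least one true literal under this assignment.
So y1=False, y2=False, y3=True, y4=False, y5=True, y6=True, y7=True, y8=False, y9=False, y10=False is a satisfying assignment.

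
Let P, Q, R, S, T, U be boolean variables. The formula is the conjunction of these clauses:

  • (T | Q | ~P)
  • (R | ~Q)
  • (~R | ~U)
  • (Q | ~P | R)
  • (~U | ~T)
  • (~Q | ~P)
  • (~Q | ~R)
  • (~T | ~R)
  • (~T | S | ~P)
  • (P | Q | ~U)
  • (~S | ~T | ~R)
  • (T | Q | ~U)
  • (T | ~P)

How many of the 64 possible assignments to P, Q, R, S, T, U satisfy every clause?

6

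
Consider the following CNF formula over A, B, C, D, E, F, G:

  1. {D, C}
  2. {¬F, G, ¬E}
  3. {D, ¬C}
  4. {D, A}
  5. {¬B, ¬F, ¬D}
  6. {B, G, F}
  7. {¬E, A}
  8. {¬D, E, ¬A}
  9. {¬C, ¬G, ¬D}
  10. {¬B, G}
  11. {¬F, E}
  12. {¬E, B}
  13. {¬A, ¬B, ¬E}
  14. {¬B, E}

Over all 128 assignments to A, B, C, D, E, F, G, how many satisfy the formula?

1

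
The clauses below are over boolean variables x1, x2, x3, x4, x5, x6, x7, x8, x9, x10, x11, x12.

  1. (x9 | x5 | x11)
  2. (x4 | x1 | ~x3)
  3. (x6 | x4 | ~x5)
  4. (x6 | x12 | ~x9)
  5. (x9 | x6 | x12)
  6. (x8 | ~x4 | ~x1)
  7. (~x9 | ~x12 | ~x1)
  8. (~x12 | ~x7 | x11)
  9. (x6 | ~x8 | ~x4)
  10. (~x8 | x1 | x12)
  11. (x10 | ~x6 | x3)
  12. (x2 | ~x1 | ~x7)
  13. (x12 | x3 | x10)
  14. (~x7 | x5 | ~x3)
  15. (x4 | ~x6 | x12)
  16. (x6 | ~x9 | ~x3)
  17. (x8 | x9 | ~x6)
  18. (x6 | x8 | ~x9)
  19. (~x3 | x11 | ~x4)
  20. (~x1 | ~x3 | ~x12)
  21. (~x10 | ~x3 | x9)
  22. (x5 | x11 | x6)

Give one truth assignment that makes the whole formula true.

x1 = True  x2 = False  x3 = False  x4 = True  x5 = False  x6 = True  x7 = False  x8 = True  x9 = True  x10 = True  x11 = False  x12 = False

Check each clause:
  1. (x11 | x9 | x5) — x9 is true.
  2. (~x3 | x4 | x1) — x1 is true.
  3. (x6 | ~x5 | x4) — ~x5 is true.
  4. (x12 | ~x9 | x6) — x6 is true.
  5. (x9 | x6 | x12) — x9 is true.
  6. (~x4 | x8 | ~x1) — x8 is true.
  7. (~x1 | ~x9 | ~x12) — ~x12 is true.
  8. (x11 | ~x7 | ~x12) — ~x7 is true.
  9. (~x8 | x6 | ~x4) — x6 is true.
  10. (~x8 | x12 | x1) — x1 is true.
  11. (x10 | ~x6 | x3) — x10 is true.
  12. (~x7 | x2 | ~x1) — ~x7 is true.
  13. (x10 | x3 | x12) — x10 is true.
  14. (~x3 | x5 | ~x7) — ~x7 is true.
  15. (x12 | x4 | ~x6) — x4 is true.
  16. (~x9 | x6 | ~x3) — ~x3 is true.
  17. (x8 | ~x6 | x9) — x8 is true.
  18. (~x9 | x8 | x6) — x8 is true.
  19. (~x4 | ~x3 | x11) — ~x3 is true.
  20. (~x1 | ~x3 | ~x12) — ~x12 is true.
  21. (x9 | ~x10 | ~x3) — x9 is true.
  22. (x11 | x5 | x6) — x6 is true.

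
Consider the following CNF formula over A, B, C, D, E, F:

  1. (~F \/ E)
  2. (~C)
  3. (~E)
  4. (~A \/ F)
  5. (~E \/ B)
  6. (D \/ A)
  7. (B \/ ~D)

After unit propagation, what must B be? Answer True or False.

(~C) stands alone — C = False.
Unit clause (~E) sets E = False.
From (E \/ ~F) and E = False: F = False.
In (F \/ ~A), F is now false; ~A must hold, so A = False.
(D \/ A) with A = False leaves only D, so D = True.
(~D \/ B) with D = True leaves only B, so B = True.

True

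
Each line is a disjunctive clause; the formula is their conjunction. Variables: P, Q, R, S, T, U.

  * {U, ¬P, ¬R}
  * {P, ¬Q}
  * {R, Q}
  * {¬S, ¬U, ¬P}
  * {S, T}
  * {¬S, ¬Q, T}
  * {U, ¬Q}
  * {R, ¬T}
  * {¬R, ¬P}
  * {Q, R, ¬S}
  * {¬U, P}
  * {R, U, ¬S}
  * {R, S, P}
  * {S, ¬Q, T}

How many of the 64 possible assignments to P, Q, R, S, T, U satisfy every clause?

3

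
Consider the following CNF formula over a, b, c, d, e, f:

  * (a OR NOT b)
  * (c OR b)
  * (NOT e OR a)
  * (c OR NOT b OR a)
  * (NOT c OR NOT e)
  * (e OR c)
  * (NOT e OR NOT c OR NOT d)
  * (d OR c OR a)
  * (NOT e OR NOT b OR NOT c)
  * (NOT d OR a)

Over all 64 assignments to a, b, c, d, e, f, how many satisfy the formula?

14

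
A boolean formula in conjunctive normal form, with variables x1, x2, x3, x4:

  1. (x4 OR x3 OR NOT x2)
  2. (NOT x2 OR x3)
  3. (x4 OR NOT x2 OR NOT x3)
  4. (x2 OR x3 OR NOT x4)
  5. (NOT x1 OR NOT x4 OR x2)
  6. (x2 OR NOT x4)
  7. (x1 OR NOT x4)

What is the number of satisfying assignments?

5

The models are:
  x1=F x2=F x3=F x4=F
  x1=F x2=F x3=T x4=F
  x1=T x2=F x3=F x4=F
  x1=T x2=F x3=T x4=F
  x1=T x2=T x3=T x4=T
That's 5 in total.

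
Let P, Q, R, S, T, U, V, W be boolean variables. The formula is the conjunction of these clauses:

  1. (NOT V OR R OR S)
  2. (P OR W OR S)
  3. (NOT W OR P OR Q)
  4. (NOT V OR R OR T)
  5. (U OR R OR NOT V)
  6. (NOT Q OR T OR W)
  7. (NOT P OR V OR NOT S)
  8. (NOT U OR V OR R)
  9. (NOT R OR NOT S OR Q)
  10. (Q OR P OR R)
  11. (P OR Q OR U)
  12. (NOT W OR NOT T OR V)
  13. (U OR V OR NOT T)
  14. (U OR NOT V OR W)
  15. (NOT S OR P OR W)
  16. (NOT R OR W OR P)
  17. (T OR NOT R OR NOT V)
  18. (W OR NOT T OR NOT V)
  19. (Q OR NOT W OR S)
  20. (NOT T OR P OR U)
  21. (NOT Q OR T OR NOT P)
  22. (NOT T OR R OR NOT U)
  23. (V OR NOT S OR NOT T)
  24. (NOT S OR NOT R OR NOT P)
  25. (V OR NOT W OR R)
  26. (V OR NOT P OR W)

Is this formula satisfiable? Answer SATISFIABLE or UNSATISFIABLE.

SATISFIABLE

Try P = False.
Set Q = True and propagate.
For the remaining variables, R = True, S = False, T = True, U = True, V = True, W = True works.
So P = F, Q = T, R = T, S = F, T = T, U = T, V = T, W = T is a satisfying assignment.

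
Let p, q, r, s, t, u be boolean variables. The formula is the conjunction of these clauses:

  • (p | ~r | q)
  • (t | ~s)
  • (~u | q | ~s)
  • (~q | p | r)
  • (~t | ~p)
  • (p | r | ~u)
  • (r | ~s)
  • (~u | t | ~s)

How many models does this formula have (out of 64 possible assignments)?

Case analysis on p and r:
  p=T, r=T: remaining (q,s,t,u) ∈ {(F,F,F,F); (F,F,F,T); (T,F,F,F); (T,F,F,T)} — 4.
  p=T, r=F: remaining (q,s,t,u) ∈ {(F,F,F,F); (F,F,F,T); (T,F,F,F); (T,F,F,T)} — 4.
  p=F, r=T: u free; 3 ways for (q,s,t) × 2^1 = 6.
  p=F, r=F: remaining (q,s,t,u) ∈ {(F,F,F,F); (F,F,T,F)} — 2.
Total: 4 + 4 + 6 + 2 = 16.

16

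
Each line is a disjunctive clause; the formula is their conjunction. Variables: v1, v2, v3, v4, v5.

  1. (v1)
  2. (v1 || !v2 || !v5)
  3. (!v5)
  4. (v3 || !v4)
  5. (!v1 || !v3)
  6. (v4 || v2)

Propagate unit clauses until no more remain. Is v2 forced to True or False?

True

(v1) is a unit clause: v1 = True.
(!v5) stands alone — v5 = False.
From (!v1 || !v3) and v1 = True: v3 = False.
(!v4 || v3): since v3 = False, the clause reduces to (!v4). v4 = False.
(v4 || v2): since v4 = False, the clause reduces to (v2). v2 = True.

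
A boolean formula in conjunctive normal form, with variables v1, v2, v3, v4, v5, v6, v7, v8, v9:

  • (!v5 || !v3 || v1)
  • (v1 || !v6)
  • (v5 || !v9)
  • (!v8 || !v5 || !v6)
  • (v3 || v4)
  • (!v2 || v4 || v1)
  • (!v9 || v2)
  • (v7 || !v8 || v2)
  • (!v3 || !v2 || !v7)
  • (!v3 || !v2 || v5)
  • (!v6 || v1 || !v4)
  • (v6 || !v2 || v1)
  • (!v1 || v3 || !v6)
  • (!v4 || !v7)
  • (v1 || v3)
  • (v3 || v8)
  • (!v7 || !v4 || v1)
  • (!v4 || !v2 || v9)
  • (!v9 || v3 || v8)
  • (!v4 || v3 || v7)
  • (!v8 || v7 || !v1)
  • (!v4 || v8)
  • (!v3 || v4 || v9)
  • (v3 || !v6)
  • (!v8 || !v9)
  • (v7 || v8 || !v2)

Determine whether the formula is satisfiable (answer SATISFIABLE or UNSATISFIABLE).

v3 = True:
  v2 = True:
    propagation gives v7=False, v5=True, v1=True, v8=False; an empty clause results — contradiction.
  v2 = False:
    propagation gives v9=False, v4=True, v7=False, v8=False; an empty clause results — contradiction.
v3 = False:
  propagation gives v4=True, v7=False; an empty clause results — contradiction.
Every branch closes, so no satisfying assignment exists.

UNSATISFIABLE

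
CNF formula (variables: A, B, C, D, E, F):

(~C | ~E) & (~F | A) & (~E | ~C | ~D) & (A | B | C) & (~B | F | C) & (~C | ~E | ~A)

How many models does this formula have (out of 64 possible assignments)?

24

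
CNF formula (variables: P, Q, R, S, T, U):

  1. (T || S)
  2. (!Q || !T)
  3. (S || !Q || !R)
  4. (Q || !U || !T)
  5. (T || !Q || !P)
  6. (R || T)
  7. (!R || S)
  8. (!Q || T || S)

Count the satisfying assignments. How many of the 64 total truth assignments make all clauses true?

12

Split on T, then Q.
  T=T, Q=T: a clause becomes empty — 0.
  T=T, Q=F: P free; 3 ways for (R,S,U) × 2^1 = 6.
  T=F, Q=T: remaining (P,R,S,U) ∈ {(F,T,T,F); (F,T,T,T)} — 2.
  T=F, Q=F: remaining (P,R,S,U) ∈ {(F,T,T,F); (F,T,T,T); (T,T,T,F); (T,T,T,T)} — 4.
Total: 0 + 6 + 2 + 4 = 12.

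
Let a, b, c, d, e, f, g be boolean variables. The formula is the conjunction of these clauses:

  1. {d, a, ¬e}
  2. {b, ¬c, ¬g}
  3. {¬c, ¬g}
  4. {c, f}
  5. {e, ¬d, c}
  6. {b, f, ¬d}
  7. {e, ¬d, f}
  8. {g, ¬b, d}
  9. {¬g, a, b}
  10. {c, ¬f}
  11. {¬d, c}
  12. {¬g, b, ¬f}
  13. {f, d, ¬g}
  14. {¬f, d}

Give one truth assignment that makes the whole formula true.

a = False, b = True, c = True, d = True, e = False, f = True, g = False

Branch on a: take a = False.
For the remaining variables, b = True, c = True, d = True, e = False, f = True, g = False works.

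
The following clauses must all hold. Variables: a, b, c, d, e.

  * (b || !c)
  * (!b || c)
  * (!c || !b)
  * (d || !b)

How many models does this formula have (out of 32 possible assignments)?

Case analysis on b and c:
  b=1, c=1: a clause becomes empty — 0.
  b=1, c=0: a clause becomes empty — 0.
  b=0, c=1: a clause becomes empty — 0.
  b=0, c=0: a, d, e free → 2^3 = 8.
Total: 0 + 0 + 0 + 8 = 8.

8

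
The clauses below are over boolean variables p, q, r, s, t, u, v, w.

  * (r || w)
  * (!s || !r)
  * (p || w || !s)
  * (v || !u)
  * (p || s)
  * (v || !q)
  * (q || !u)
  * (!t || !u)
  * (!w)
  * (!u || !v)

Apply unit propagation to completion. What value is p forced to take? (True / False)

True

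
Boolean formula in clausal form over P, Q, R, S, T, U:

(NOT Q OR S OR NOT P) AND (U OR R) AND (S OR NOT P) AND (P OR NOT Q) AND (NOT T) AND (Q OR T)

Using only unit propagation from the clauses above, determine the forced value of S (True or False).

True

(NOT T) stands alone — T = False.
(T OR Q): since T = False, the clause reduces to (Q). Q = True.
(NOT Q OR P) with Q = True leaves only P, so P = True.
In (NOT Q OR S OR NOT P), NOT P, NOT Q are now false; S must hold, so S = True.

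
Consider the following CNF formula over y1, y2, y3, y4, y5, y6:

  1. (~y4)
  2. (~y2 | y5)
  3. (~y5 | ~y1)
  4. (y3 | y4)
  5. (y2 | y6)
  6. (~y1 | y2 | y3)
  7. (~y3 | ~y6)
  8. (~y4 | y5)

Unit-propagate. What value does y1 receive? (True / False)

False

(~y4) is a unit clause: y4 = False.
In (y4 | y3), y4 is now false; y3 must hold, so y3 = True.
(~y3 | ~y6) with y3 = True leaves only ~y6, so y6 = False.
From (y6 | y2) and y6 = False: y2 = True.
In (~y2 | y5), ~y2 is now false; y5 must hold, so y5 = True.
In (~y5 | ~y1), ~y5 is now false; ~y1 must hold, so y1 = False.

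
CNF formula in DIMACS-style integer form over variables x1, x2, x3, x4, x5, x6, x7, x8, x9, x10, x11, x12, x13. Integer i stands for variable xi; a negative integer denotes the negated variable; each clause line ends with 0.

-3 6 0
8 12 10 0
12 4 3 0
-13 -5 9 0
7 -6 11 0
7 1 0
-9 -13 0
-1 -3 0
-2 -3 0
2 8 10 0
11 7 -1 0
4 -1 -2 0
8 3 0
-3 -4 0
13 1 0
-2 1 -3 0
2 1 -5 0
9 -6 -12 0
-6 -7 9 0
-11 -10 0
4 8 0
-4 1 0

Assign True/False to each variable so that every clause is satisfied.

x1=True, x2=True, x3=False, x4=True, x5=True, x6=True, x7=True, x8=True, x9=True, x10=True, x11=False, x12=True, x13=False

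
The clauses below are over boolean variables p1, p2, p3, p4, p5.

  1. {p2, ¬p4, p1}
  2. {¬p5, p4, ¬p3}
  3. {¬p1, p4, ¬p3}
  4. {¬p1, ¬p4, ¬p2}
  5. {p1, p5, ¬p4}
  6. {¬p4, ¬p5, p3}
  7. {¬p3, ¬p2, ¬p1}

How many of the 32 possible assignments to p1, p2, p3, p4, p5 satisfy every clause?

Split on p4, then p1.
  p4=1, p1=1: remaining (p2,p3,p5) ∈ {(0,0,0); (0,1,0); (0,1,1)} — 3.
  p4=1, p1=0: remaining (p2,p3,p5) ∈ {(1,1,1)} — 1.
  p4=0, p1=1: remaining (p2,p3,p5) ∈ {(0,0,0); (0,0,1); (1,0,0); (1,0,1)} — 4.
  p4=0, p1=0: p2 free; 3 ways for (p3,p5) × 2^1 = 6.
Total: 3 + 1 + 4 + 6 = 14.

14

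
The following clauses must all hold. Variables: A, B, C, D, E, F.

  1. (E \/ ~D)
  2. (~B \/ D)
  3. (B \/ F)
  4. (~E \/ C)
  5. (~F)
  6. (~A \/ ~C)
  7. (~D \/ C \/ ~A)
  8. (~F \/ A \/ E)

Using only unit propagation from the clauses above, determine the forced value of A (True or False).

False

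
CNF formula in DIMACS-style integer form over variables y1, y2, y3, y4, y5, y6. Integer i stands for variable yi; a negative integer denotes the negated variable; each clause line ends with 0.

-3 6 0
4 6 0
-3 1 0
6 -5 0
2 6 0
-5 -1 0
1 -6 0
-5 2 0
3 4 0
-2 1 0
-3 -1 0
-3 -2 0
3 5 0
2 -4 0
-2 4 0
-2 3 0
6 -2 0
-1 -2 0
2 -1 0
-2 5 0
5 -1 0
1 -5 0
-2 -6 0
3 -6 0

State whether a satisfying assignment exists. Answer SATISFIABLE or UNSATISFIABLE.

UNSATISFIABLE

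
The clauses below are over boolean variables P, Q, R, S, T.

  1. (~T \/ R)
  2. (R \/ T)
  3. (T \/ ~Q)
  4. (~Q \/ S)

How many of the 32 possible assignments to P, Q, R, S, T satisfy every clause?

10

Split on T, then Q.
  T=1, Q=1: remaining (P,R,S) ∈ {(0,1,1); (1,1,1)} — 2.
  T=1, Q=0: remaining (P,R,S) ∈ {(0,1,0); (0,1,1); (1,1,0); (1,1,1)} — 4.
  T=0, Q=1: a clause becomes empty — 0.
  T=0, Q=0: remaining (P,R,S) ∈ {(0,1,0); (0,1,1); (1,1,0); (1,1,1)} — 4.
Total: 2 + 4 + 0 + 4 = 10.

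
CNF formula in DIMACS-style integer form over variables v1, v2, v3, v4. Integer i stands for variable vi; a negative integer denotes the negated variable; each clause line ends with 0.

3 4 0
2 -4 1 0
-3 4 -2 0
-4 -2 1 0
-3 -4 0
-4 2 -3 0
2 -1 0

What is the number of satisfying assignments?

The models are:
  v1=F v2=F v3=T v4=F
  v1=T v2=T v3=F v4=T
Count: 2.

2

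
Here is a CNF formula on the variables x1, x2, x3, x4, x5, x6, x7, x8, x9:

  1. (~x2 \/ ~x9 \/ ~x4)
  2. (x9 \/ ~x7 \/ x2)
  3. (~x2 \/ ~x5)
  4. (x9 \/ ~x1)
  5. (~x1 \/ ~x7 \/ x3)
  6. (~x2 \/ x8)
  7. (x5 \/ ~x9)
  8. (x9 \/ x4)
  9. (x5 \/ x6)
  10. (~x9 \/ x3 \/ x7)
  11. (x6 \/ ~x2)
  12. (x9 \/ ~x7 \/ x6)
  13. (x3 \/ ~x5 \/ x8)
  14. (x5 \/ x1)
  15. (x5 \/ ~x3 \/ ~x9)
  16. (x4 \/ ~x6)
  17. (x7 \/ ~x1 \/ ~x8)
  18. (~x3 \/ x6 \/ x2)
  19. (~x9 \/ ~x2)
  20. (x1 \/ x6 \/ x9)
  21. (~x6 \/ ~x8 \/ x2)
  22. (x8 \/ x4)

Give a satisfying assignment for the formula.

x1=False, x2=False, x3=True, x4=True, x5=True, x6=True, x7=False, x8=False, x9=True

Check each clause:
  1. (~x4 \/ ~x9 \/ ~x2) — ~x2 is true.
  2. (~x7 \/ x9 \/ x2) — x9 is true.
  3. (~x2 \/ ~x5) — ~x2 is true.
  4. (x9 \/ ~x1) — x9 is true.
  5. (~x7 \/ ~x1 \/ x3) — ~x7 is true.
  6. (~x2 \/ x8) — ~x2 is true.
  7. (~x9 \/ x5) — x5 is true.
  8. (x9 \/ x4) — x9 is true.
  9. (x5 \/ x6) — x5 is true.
  10. (x3 \/ x7 \/ ~x9) — x3 is true.
  11. (~x2 \/ x6) — ~x2 is true.
  12. (~x7 \/ x9 \/ x6) — ~x7 is true.
  13. (~x5 \/ x8 \/ x3) — x3 is true.
  14. (x1 \/ x5) — x5 is true.
  15. (x5 \/ ~x9 \/ ~x3) — x5 is true.
  16. (~x6 \/ x4) — x4 is true.
  17. (~x8 \/ ~x1 \/ x7) — ~x8 is true.
  18. (x2 \/ ~x3 \/ x6) — x6 is true.
  19. (~x9 \/ ~x2) — ~x2 is true.
  20. (x6 \/ x9 \/ x1) — x9 is true.
  21. (~x6 \/ x2 \/ ~x8) — ~x8 is true.
  22. (x4 \/ x8) — x4 is true.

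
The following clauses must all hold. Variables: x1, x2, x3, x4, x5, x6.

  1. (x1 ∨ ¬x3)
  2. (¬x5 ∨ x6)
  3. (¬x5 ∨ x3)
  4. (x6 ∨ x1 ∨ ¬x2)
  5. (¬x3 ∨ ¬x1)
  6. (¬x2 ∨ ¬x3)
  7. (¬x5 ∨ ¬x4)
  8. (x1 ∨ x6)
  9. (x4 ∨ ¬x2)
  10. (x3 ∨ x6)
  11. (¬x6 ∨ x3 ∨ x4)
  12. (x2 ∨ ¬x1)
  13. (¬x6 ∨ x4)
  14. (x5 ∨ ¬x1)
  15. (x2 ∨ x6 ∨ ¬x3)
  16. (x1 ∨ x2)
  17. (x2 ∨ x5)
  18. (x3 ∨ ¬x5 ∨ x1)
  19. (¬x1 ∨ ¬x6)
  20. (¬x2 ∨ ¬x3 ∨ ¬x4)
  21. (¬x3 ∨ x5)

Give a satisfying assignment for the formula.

Branch on x1: take x1 = False.
  then x3 is forced to False.
  then x5 is forced to False.
  then x6 is forced to True.
  then x4 is forced to True.
  then x2 is forced to True.
Every clause has at least one true literal under this assignment.

x1=False  x2=True  x3=False  x4=True  x5=False  x6=True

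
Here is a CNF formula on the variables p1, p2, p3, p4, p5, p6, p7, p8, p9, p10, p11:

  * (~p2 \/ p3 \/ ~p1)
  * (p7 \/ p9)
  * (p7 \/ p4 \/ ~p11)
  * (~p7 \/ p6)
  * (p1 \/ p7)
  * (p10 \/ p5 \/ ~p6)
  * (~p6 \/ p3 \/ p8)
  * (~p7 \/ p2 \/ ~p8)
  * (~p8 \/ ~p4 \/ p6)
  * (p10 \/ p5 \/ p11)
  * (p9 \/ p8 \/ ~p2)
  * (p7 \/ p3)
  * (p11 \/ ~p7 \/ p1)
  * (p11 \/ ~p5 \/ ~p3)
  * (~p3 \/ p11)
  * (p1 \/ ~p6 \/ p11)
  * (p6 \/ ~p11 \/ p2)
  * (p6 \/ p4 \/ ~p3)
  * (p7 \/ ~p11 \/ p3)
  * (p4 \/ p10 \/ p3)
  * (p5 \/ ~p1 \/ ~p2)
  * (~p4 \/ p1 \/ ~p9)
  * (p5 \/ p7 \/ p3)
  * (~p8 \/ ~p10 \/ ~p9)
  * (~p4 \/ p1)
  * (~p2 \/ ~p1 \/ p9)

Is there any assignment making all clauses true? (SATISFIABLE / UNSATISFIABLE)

SATISFIABLE

Set p1 = False and propagate.
  then p7 is forced to True.
  then p6 is forced to True.
  then p11 is forced to True.
  then p4 is forced to False.
Try p2 = False.
  then p8 is forced to False.
  then p3 is forced to True.
Set p5 = False and propagate.
  then p10 is forced to True.
p9 is now unconstrained; take p9 = True.
Every clause has at least one true literal under this assignment.
So p1=0, p2=0, p3=1, p4=0, p5=0, p6=1, p7=1, p8=0, p9=1, p10=1, p11=1 is a satisfying assignment.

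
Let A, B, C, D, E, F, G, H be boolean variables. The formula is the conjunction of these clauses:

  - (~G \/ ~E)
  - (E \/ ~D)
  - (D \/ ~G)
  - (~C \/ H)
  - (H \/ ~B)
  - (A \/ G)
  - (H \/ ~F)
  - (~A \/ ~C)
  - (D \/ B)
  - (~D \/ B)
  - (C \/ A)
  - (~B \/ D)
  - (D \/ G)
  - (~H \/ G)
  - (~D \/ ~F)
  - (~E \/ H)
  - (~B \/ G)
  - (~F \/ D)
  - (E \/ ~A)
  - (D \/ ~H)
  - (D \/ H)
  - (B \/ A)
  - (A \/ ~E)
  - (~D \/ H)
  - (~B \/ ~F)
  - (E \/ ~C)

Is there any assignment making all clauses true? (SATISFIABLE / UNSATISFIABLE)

D = True:
  propagation gives E=True, G=False, A=True, C=False; an empty clause results — contradiction.
D = False:
  propagation gives G=False; an empty clause results — contradiction.
Every branch closes, so no satisfying assignment exists.

UNSATISFIABLE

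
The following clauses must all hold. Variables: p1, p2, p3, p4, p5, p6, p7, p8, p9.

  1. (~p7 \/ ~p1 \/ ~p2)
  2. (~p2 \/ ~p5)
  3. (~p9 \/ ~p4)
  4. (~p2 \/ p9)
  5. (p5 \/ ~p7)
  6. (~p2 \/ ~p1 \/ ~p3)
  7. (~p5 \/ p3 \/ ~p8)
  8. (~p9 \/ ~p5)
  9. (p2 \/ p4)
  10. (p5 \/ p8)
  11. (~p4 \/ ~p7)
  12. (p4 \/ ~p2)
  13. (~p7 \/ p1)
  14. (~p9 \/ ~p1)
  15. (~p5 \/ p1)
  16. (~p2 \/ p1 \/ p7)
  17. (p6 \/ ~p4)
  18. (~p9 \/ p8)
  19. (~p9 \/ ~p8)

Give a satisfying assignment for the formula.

p6 occurs only positively in the remaining clauses — set p6 = True.
Try p1 = False.
  then p7 is forced to False.
  then p5 is forced to False.
  then p8 is forced to True.
  then p2 is forced to False.
  then p4 is forced to True.
  then p9 is forced to False.
p3 is now unconstrained; take p3 = False.

p1=0, p2=0, p3=0, p4=1, p5=0, p6=1, p7=0, p8=1, p9=0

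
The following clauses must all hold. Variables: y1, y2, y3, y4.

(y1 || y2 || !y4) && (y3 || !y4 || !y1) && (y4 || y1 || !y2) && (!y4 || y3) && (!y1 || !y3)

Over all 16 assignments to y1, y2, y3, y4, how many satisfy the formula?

Satisfying assignments:
  y1=F y2=F y3=F y4=F
  y1=F y2=F y3=T y4=F
  y1=F y2=T y3=T y4=T
  y1=T y2=F y3=F y4=F
  y1=T y2=T y3=F y4=F
Count: 5.

5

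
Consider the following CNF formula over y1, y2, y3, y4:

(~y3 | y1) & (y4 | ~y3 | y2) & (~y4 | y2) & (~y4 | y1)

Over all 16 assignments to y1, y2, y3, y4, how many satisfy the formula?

Split on y4, then y1.
  y4=T, y1=T: remaining (y2,y3) ∈ {(T,F); (T,T)} — 2.
  y4=T, y1=F: a clause becomes empty — 0.
  y4=F, y1=T: remaining (y2,y3) ∈ {(F,F); (T,F); (T,T)} — 3.
  y4=F, y1=F: remaining (y2,y3) ∈ {(F,F); (T,F)} — 2.
Total: 2 + 0 + 3 + 2 = 7.

7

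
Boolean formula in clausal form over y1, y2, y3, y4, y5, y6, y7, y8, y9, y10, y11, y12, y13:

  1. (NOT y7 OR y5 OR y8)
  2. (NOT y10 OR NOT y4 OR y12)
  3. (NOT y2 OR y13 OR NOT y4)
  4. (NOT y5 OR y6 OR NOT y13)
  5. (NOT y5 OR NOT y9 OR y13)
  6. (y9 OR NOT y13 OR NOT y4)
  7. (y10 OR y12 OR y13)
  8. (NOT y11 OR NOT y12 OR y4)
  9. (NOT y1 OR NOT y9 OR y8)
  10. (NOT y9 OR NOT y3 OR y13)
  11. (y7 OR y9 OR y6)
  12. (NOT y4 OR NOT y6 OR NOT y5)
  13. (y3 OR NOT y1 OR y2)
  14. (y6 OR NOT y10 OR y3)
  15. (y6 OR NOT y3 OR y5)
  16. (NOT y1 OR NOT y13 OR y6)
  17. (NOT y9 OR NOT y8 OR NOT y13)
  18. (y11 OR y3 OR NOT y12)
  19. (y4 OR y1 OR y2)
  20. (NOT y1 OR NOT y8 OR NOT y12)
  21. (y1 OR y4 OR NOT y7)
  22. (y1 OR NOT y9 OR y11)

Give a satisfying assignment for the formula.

y1=False, y2=False, y3=False, y4=True, y5=False, y6=False, y7=False, y8=True, y9=True, y10=False, y11=True, y12=True, y13=False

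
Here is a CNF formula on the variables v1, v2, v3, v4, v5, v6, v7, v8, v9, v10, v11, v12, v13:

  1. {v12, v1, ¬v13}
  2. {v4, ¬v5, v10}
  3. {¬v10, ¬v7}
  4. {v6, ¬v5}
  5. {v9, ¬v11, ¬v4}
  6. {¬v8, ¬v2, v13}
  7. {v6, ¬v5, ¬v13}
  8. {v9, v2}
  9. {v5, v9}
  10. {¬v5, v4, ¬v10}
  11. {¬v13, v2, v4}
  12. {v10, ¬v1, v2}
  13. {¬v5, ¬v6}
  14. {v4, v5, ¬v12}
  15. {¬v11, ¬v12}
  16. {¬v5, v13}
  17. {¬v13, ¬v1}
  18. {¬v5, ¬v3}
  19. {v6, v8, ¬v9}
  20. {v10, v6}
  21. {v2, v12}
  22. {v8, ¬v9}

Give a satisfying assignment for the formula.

v1 = False, v2 = False, v3 = False, v4 = True, v5 = False, v6 = True, v7 = True, v8 = True, v9 = True, v10 = False, v11 = False, v12 = True, v13 = True

Pure literal: v3 appears only negated; assign v3 = False.
v11 occurs only negated in the remaining clauses — set v11 = False.
Try v1 = False.
Try v2 = False.
  then v9 is forced to True.
  then v12 is forced to True.
  then v8 is forced to True.
The remaining clauses are satisfied by v4 = True, v5 = False, v6 = True, v7 = True, v10 = False, v13 = True.
Every clause has at least one true literal under this assignment.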